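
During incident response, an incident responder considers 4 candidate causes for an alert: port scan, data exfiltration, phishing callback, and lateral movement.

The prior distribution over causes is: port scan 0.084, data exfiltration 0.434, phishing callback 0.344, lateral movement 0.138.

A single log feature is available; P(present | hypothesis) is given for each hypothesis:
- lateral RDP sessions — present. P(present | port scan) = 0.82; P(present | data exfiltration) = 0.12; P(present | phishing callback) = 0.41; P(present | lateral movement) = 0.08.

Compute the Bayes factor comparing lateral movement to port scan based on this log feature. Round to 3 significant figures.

0.0976

The Bayes factor is the ratio of the two likelihoods.
  lateral movement: 0.08
  port scan: 0.82
Bayes factor = 0.08 / 0.82 ≈ 0.0976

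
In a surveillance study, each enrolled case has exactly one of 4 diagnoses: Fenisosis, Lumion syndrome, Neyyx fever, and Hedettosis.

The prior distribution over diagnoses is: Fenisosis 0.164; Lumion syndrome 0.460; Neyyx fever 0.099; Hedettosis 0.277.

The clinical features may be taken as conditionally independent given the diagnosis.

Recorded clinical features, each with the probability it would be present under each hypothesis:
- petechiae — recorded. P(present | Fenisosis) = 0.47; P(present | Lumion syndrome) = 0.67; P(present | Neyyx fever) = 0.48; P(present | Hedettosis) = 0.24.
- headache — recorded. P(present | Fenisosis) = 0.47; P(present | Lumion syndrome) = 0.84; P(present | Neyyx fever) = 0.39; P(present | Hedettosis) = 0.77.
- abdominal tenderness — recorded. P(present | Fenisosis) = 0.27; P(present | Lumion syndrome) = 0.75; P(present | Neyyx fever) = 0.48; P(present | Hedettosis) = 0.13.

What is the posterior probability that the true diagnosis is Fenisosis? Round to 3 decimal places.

0.045

For each hypothesis, the unnormalized posterior weight is prior × product of the clinical feature likelihoods:
  Fenisosis: 0.164 × 0.47 × 0.47 × 0.27 = 0.0097815
  Lumion syndrome: 0.460 × 0.67 × 0.84 × 0.75 = 0.19417
  Neyyx fever: 0.099 × 0.48 × 0.39 × 0.48 = 0.0088957
  Hedettosis: 0.277 × 0.24 × 0.77 × 0.13 = 0.0066546
Normalizing constant Z = 0.0097815 + 0.19417 + 0.0088957 + 0.0066546 = 0.2195.
P(Fenisosis | evidence) = 0.0097815 / 0.2195 ≈ 0.045.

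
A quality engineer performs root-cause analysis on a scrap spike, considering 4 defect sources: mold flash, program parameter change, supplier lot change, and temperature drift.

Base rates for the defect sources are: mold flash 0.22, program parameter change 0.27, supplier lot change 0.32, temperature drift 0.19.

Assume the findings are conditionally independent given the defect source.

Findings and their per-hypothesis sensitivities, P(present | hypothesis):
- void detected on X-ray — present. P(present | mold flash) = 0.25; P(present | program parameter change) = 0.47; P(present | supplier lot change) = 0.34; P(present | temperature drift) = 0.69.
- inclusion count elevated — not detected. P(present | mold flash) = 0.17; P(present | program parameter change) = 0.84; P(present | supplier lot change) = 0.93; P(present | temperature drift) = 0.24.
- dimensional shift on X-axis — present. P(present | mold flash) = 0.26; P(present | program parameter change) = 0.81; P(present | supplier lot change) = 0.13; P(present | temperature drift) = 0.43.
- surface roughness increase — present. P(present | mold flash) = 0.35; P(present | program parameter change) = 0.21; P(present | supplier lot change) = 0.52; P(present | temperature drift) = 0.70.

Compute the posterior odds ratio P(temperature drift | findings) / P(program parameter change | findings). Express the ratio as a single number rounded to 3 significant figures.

Unnormalized posterior weight (prior times the finding likelihoods) for each of the two hypotheses (using 1 − P(present | H) for each absent finding):
  temperature drift: 0.19 × 0.69 × (1 − 0.24) × 0.43 × 0.70 = 0.02999
  program parameter change: 0.27 × 0.47 × (1 − 0.84) × 0.81 × 0.21 = 0.0034537
Odds(temperature drift : program parameter change) = 0.02999 / 0.0034537 ≈ 8.68.

8.68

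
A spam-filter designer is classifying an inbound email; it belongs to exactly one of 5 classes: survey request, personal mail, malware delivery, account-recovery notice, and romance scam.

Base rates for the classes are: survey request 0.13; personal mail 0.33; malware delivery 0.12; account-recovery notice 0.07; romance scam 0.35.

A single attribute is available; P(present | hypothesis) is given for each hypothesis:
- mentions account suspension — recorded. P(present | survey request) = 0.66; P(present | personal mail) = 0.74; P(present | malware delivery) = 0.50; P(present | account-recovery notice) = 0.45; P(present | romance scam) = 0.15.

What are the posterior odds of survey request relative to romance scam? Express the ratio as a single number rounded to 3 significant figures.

1.63

Posterior odds equal prior odds times the likelihood ratio; only the two competing hypotheses matter.
  survey request: 0.13 × 0.66 = 0.0858
  romance scam: 0.35 × 0.15 = 0.0525
Posterior odds = 0.0858 / 0.0525 ≈ 1.63.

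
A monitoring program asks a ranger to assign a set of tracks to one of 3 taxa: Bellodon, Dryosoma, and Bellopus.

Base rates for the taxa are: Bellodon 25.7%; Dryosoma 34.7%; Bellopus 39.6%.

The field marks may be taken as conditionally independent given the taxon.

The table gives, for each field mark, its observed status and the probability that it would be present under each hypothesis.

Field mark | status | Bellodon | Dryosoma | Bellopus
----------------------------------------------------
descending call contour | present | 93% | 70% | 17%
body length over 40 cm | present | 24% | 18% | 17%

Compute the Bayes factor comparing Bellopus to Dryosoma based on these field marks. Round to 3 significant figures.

0.229

The Bayes factor is the ratio of the joint likelihoods of the field mark pattern under the two hypotheses.
  Bellopus: 0.17 × 0.17 = 0.0289
  Dryosoma: 0.70 × 0.18 = 0.126
Bayes factor = 0.0289 / 0.126 ≈ 0.229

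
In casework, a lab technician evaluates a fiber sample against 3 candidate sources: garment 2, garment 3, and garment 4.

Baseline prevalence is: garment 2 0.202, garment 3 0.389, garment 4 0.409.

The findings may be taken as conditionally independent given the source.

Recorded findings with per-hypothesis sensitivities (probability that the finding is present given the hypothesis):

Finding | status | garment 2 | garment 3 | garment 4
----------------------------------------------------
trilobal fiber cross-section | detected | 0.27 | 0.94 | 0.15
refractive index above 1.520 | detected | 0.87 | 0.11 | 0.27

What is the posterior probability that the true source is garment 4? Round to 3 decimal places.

0.159

For each hypothesis, the unnormalized posterior weight is prior × product of the finding likelihoods:
  garment 2: 0.202 × 0.27 × 0.87 = 0.04745
  garment 3: 0.389 × 0.94 × 0.11 = 0.040223
  garment 4: 0.409 × 0.15 × 0.27 = 0.016564
Marginal likelihood of the evidence = 0.10424.
P(garment 4 | evidence) = 0.016564 / 0.10424 ≈ 0.159.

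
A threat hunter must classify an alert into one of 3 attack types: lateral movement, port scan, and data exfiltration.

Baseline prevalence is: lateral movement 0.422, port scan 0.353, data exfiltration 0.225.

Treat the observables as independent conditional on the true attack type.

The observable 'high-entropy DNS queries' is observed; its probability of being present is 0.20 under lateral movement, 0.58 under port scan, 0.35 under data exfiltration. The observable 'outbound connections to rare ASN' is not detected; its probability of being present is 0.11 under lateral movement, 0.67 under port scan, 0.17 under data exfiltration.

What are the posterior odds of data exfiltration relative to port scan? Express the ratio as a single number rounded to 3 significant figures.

Unnormalized posterior weight (prior times the observable likelihoods) for each of the two hypotheses (using 1 − P(present | H) for each absent observable):
  data exfiltration: 0.225 × 0.35 × (1 − 0.17) = 0.065363
  port scan: 0.353 × 0.58 × (1 − 0.67) = 0.067564
Odds(data exfiltration : port scan) = 0.065363 / 0.067564 ≈ 0.967.

0.967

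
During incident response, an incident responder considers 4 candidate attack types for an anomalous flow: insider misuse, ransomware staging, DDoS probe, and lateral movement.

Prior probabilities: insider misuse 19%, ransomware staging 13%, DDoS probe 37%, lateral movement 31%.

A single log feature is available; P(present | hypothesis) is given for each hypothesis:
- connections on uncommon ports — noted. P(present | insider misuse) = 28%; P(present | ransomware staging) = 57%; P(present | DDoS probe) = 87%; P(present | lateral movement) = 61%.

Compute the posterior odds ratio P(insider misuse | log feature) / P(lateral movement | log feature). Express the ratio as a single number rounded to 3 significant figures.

Posterior odds equal prior odds times the likelihood ratio; only the two competing hypotheses matter.
  insider misuse: 0.19 × 0.28 = 0.0532
  lateral movement: 0.31 × 0.61 = 0.1891
Posterior odds = 0.0532 / 0.1891 ≈ 0.281.

0.281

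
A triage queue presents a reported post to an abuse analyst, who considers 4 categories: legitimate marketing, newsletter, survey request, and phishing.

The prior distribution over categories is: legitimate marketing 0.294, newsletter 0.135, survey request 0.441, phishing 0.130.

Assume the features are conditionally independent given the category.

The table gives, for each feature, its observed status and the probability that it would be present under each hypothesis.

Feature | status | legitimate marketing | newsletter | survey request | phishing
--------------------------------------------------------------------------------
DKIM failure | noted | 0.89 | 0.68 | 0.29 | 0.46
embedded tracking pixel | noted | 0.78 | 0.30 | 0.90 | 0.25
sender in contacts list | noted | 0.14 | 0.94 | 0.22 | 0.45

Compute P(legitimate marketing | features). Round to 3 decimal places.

For each hypothesis, the unnormalized posterior weight is prior × product of the feature likelihoods:
  legitimate marketing: 0.294 × 0.89 × 0.78 × 0.14 = 0.028573
  newsletter: 0.135 × 0.68 × 0.30 × 0.94 = 0.025888
  survey request: 0.441 × 0.29 × 0.90 × 0.22 = 0.025322
  phishing: 0.130 × 0.46 × 0.25 × 0.45 = 0.0067275
The unnormalized weights sum to 0.086511.
P(legitimate marketing | evidence) = 0.028573 / 0.086511 ≈ 0.330.

0.330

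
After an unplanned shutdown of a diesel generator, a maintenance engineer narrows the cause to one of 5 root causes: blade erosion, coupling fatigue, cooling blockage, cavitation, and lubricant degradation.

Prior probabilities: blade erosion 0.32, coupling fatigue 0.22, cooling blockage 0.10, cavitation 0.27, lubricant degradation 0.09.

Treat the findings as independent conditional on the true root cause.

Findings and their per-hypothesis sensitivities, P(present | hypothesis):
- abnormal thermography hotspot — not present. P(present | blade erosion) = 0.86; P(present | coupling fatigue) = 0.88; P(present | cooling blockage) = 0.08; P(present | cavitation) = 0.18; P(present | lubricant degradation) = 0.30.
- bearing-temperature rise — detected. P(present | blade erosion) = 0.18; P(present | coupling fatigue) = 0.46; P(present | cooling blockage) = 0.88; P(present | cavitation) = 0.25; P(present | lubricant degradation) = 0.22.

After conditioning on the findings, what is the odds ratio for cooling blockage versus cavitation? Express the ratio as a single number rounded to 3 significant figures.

Posterior odds equal prior odds times the likelihood ratio; only the two competing hypotheses matter (using 1 − P(present | H) for each absent finding).
  cooling blockage: 0.10 × (1 − 0.08) × 0.88 = 0.08096
  cavitation: 0.27 × (1 − 0.18) × 0.25 = 0.05535
Posterior odds = 0.08096 / 0.05535 ≈ 1.46.

1.46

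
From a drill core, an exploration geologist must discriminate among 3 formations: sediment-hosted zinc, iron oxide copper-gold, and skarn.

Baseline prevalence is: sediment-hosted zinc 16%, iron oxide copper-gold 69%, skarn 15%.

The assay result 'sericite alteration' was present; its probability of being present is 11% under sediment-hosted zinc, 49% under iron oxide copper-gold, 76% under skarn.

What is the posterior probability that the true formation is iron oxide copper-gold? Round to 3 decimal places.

0.720

Multiply each prior by the likelihood of the assay result:
  sediment-hosted zinc: 0.16 × 0.11 = 0.0176
  iron oxide copper-gold: 0.69 × 0.49 = 0.3381
  skarn: 0.15 × 0.76 = 0.114
Marginal likelihood of the evidence = 0.4697.
P(iron oxide copper-gold | evidence) = 0.3381 / 0.4697 ≈ 0.720.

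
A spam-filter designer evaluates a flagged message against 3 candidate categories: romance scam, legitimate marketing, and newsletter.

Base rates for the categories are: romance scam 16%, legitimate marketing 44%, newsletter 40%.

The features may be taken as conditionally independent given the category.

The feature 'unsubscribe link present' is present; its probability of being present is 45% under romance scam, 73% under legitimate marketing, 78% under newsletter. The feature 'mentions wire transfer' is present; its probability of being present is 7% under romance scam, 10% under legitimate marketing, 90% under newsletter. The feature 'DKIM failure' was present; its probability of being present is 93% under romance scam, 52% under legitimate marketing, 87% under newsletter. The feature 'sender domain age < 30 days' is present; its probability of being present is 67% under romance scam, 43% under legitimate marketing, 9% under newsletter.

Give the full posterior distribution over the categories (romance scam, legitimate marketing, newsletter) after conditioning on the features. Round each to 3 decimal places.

Multiply each prior by the joint likelihood of the feature pattern:
  romance scam: 0.16 × 0.45 × 0.07 × 0.93 × 0.67 = 0.0031404
  legitimate marketing: 0.44 × 0.73 × 0.10 × 0.52 × 0.43 = 0.007182
  newsletter: 0.40 × 0.78 × 0.90 × 0.87 × 0.09 = 0.021987
The unnormalized weights sum to 0.032309.
P(romance scam | evidence) = 0.0031404 / 0.032309 ≈ 0.097
P(legitimate marketing | evidence) = 0.007182 / 0.032309 ≈ 0.222
P(newsletter | evidence) = 0.021987 / 0.032309 ≈ 0.681

0.097, 0.222, 0.681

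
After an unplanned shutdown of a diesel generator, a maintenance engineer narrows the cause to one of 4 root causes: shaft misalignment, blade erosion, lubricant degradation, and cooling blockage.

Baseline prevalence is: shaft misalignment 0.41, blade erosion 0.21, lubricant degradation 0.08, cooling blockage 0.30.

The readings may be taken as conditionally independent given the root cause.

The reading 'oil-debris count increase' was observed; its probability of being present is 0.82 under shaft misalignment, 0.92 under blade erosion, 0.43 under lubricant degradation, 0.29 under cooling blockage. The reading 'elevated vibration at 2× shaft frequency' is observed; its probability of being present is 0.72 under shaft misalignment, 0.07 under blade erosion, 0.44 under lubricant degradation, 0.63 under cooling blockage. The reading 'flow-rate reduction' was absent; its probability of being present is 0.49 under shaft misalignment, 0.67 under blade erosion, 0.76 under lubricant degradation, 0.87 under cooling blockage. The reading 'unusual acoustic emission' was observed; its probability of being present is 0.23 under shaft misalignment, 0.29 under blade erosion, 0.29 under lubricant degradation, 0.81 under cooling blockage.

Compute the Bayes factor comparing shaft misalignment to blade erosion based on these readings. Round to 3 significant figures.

11.2

The Bayes factor is the ratio of the joint likelihoods of the reading pattern under the two hypotheses (using 1 − P(present | H) for each absent reading).
  shaft misalignment: 0.82 × 0.72 × (1 − 0.49) × 0.23 = 0.069254
  blade erosion: 0.92 × 0.07 × (1 − 0.67) × 0.29 = 0.0061631
Bayes factor = 0.069254 / 0.0061631 ≈ 11.2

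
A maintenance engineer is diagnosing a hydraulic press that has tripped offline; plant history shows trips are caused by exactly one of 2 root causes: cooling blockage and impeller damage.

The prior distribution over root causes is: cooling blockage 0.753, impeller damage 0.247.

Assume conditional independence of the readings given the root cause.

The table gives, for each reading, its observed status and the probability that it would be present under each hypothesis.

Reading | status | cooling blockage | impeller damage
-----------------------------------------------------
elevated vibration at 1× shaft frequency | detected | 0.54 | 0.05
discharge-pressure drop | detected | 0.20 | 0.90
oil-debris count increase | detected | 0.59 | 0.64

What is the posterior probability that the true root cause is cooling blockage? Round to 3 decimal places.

0.871

By Bayes' rule with conditional independence, the unnormalized weight for each hypothesis is prior × ∏ likelihoods:
  cooling blockage: 0.753 × 0.54 × 0.20 × 0.59 = 0.047981
  impeller damage: 0.247 × 0.05 × 0.90 × 0.64 = 0.0071136
Normalizing constant Z = 0.047981 + 0.0071136 = 0.055095.
P(cooling blockage | evidence) = 0.047981 / 0.055095 ≈ 0.871.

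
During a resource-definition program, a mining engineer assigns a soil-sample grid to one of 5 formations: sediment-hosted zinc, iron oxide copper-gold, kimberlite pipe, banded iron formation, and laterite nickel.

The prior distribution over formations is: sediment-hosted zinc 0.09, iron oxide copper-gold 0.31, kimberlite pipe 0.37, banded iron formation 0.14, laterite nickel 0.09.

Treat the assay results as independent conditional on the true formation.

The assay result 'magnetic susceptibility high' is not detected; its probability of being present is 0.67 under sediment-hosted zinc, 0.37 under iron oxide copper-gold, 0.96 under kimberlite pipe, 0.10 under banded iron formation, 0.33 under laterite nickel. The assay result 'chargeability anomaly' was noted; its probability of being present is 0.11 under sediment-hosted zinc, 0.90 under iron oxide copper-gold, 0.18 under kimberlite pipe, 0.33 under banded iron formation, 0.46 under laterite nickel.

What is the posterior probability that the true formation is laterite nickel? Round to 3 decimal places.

Multiply each prior by the joint likelihood of the assay result pattern (using 1 − P(present | H) for each absent assay result):
  sediment-hosted zinc: 0.09 × (1 − 0.67) × 0.11 = 0.003267
  iron oxide copper-gold: 0.31 × (1 − 0.37) × 0.90 = 0.17577
  kimberlite pipe: 0.37 × (1 − 0.96) × 0.18 = 0.002664
  banded iron formation: 0.14 × (1 − 0.10) × 0.33 = 0.04158
  laterite nickel: 0.09 × (1 − 0.33) × 0.46 = 0.027738
Normalizing constant Z = 0.003267 + 0.17577 + 0.002664 + 0.04158 + 0.027738 = 0.25102.
P(laterite nickel | evidence) = 0.027738 / 0.25102 ≈ 0.111.

0.111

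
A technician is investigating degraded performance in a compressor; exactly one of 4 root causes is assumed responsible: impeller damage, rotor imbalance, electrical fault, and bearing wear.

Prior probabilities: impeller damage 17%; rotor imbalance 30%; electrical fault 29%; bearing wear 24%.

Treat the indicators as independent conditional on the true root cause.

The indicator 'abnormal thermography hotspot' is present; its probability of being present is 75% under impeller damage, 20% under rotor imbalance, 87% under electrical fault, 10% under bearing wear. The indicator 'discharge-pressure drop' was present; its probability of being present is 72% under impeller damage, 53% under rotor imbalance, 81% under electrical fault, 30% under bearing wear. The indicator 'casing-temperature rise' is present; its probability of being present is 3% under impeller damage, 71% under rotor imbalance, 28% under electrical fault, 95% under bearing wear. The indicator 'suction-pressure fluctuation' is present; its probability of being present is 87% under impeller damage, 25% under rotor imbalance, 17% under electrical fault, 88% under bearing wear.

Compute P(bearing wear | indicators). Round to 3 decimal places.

Multiply each prior by the joint likelihood of the indicator pattern:
  impeller damage: 0.17 × 0.75 × 0.72 × 0.03 × 0.87 = 0.002396
  rotor imbalance: 0.30 × 0.20 × 0.53 × 0.71 × 0.25 = 0.0056445
  electrical fault: 0.29 × 0.87 × 0.81 × 0.28 × 0.17 = 0.0097277
  bearing wear: 0.24 × 0.10 × 0.30 × 0.95 × 0.88 = 0.0060192
Normalizing constant Z = 0.002396 + 0.0056445 + 0.0097277 + 0.0060192 = 0.023787.
P(bearing wear | evidence) = 0.0060192 / 0.023787 ≈ 0.253.

0.253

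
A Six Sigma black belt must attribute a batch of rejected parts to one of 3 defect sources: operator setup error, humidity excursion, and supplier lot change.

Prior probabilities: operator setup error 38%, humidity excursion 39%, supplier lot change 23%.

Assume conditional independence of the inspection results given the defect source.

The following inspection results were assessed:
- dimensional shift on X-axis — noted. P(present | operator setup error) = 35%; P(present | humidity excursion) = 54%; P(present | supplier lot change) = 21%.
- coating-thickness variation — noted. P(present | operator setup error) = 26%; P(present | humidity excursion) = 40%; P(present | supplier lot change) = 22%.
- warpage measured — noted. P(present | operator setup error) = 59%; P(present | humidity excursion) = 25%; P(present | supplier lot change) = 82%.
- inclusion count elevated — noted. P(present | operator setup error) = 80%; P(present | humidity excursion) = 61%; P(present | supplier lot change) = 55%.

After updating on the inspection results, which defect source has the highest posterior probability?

By Bayes' rule with conditional independence, the unnormalized weight for each hypothesis is prior × ∏ likelihoods:
  operator setup error: 0.38 × 0.35 × 0.26 × 0.59 × 0.80 = 0.016322
  humidity excursion: 0.39 × 0.54 × 0.40 × 0.25 × 0.61 = 0.012847
  supplier lot change: 0.23 × 0.21 × 0.22 × 0.82 × 0.55 = 0.0047923
Marginal likelihood of the evidence = 0.033961.
P(operator setup error | evidence) ≈ 0.016322 / 0.033961 ≈ 0.481
P(humidity excursion | evidence) ≈ 0.012847 / 0.033961 ≈ 0.378
P(supplier lot change | evidence) ≈ 0.0047923 / 0.033961 ≈ 0.141
The largest is 0.481, so operator setup error is most probable.

operator setup error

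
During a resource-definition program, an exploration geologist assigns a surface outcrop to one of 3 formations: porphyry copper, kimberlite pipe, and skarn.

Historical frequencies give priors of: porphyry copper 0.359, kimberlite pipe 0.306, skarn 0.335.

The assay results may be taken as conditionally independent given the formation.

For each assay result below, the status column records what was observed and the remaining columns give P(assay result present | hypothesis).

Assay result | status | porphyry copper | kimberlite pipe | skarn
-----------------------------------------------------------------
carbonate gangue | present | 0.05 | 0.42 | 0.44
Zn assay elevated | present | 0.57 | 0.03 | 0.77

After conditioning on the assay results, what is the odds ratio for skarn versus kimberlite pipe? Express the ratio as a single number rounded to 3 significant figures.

29.4

The normalizing constant cancels in an odds ratio, so compute prior × likelihood for the two hypotheses only:
  skarn: 0.335 × 0.44 × 0.77 = 0.1135
  kimberlite pipe: 0.306 × 0.42 × 0.03 = 0.0038556
Odds(skarn : kimberlite pipe) = 0.1135 / 0.0038556 ≈ 29.4.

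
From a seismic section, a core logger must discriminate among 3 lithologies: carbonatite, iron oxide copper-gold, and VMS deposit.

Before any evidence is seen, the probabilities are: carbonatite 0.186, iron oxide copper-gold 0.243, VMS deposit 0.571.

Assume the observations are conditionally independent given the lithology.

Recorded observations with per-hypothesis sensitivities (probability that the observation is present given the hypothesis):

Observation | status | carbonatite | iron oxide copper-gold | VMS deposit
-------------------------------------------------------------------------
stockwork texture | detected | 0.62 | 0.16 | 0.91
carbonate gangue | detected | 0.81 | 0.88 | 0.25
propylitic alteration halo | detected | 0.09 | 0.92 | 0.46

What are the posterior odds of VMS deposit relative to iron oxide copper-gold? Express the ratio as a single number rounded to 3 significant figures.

1.90

The normalizing constant cancels in an odds ratio, so compute prior × likelihood for the two hypotheses only:
  VMS deposit: 0.571 × 0.91 × 0.25 × 0.46 = 0.059755
  iron oxide copper-gold: 0.243 × 0.16 × 0.88 × 0.92 = 0.031477
Posterior odds = 0.059755 / 0.031477 ≈ 1.90.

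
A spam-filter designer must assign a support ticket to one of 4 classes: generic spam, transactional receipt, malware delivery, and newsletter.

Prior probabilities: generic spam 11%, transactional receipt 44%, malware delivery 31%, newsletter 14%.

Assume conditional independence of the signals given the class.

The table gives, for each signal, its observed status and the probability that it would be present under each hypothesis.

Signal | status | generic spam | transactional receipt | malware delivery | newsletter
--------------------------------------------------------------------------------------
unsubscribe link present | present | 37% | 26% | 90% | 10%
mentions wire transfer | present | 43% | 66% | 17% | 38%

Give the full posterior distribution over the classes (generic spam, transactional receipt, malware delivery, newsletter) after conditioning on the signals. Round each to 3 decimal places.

By Bayes' rule with conditional independence, the unnormalized weight for each hypothesis is prior × ∏ likelihoods:
  generic spam: 0.11 × 0.37 × 0.43 = 0.017501
  transactional receipt: 0.44 × 0.26 × 0.66 = 0.075504
  malware delivery: 0.31 × 0.90 × 0.17 = 0.04743
  newsletter: 0.14 × 0.10 × 0.38 = 0.00532
The unnormalized weights sum to 0.14575.
P(generic spam | evidence) = 0.017501 / 0.14575 ≈ 0.120
P(transactional receipt | evidence) = 0.075504 / 0.14575 ≈ 0.518
P(malware delivery | evidence) = 0.04743 / 0.14575 ≈ 0.325
P(newsletter | evidence) = 0.00532 / 0.14575 ≈ 0.036

0.120, 0.518, 0.325, 0.036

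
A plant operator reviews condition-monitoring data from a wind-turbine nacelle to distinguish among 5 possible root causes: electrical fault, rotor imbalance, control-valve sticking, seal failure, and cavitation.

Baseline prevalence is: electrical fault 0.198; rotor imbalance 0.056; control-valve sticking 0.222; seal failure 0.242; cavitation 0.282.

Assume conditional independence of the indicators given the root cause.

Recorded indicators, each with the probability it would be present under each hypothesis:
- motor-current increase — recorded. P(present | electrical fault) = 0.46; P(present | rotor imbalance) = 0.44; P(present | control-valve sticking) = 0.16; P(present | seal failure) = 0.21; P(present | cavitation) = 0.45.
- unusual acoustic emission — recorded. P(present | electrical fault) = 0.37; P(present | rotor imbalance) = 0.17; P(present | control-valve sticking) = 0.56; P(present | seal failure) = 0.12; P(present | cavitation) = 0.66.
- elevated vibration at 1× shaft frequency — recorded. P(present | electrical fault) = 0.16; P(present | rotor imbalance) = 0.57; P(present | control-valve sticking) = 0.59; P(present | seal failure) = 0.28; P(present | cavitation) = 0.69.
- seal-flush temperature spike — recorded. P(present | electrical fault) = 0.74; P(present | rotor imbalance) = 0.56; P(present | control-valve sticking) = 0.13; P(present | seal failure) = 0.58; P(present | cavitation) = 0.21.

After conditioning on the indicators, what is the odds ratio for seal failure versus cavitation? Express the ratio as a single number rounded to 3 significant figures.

0.0816

Unnormalized posterior weight (prior times the indicator likelihoods) for each of the two hypotheses:
  seal failure: 0.242 × 0.21 × 0.12 × 0.28 × 0.58 = 0.00099038
  cavitation: 0.282 × 0.45 × 0.66 × 0.69 × 0.21 = 0.012136
Posterior odds = 0.00099038 / 0.012136 ≈ 0.0816.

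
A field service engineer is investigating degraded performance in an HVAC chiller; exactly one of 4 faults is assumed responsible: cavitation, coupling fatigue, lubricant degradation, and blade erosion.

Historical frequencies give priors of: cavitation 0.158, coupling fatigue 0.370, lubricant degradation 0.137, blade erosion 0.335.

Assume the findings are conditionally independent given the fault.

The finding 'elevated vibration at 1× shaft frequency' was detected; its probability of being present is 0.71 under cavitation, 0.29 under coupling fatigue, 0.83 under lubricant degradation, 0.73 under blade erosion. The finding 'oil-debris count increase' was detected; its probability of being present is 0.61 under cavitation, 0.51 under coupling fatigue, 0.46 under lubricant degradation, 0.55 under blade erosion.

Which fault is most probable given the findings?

blade erosion

Multiply each prior by the joint likelihood of the evidence pattern:
  cavitation: 0.158 × 0.71 × 0.61 = 0.06843
  coupling fatigue: 0.370 × 0.29 × 0.51 = 0.054723
  lubricant degradation: 0.137 × 0.83 × 0.46 = 0.052307
  blade erosion: 0.335 × 0.73 × 0.55 = 0.1345
The unnormalized weights sum to 0.30996.
P(cavitation | evidence) ≈ 0.06843 / 0.30996 ≈ 0.221
P(coupling fatigue | evidence) ≈ 0.054723 / 0.30996 ≈ 0.177
P(lubricant degradation | evidence) ≈ 0.052307 / 0.30996 ≈ 0.169
P(blade erosion | evidence) ≈ 0.1345 / 0.30996 ≈ 0.434
The largest is 0.434, so blade erosion is most probable.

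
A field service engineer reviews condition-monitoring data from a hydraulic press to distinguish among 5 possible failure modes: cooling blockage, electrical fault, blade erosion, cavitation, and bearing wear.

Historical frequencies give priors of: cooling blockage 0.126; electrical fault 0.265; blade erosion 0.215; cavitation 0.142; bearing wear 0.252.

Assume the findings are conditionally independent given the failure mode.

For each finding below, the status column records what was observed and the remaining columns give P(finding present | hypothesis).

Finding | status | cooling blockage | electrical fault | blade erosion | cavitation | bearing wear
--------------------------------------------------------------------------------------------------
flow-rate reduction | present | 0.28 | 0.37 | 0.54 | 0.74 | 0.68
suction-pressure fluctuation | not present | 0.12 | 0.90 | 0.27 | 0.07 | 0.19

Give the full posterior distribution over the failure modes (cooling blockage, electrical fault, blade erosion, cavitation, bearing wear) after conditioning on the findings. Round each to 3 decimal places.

For each hypothesis, the unnormalized posterior weight is prior × product of the finding likelihoods (using 1 − P(present | H) for each absent finding):
  cooling blockage: 0.126 × 0.28 × (1 − 0.12) = 0.031046
  electrical fault: 0.265 × 0.37 × (1 − 0.90) = 0.009805
  blade erosion: 0.215 × 0.54 × (1 − 0.27) = 0.084753
  cavitation: 0.142 × 0.74 × (1 − 0.07) = 0.097724
  bearing wear: 0.252 × 0.68 × (1 − 0.19) = 0.1388
Normalizing constant Z = 0.031046 + 0.009805 + 0.084753 + 0.097724 + 0.1388 = 0.36213.
P(cooling blockage | evidence) = 0.031046 / 0.36213 ≈ 0.086
P(electrical fault | evidence) = 0.009805 / 0.36213 ≈ 0.027
P(blade erosion | evidence) = 0.084753 / 0.36213 ≈ 0.234
P(cavitation | evidence) = 0.097724 / 0.36213 ≈ 0.270
P(bearing wear | evidence) = 0.1388 / 0.36213 ≈ 0.383

0.086, 0.027, 0.234, 0.270, 0.383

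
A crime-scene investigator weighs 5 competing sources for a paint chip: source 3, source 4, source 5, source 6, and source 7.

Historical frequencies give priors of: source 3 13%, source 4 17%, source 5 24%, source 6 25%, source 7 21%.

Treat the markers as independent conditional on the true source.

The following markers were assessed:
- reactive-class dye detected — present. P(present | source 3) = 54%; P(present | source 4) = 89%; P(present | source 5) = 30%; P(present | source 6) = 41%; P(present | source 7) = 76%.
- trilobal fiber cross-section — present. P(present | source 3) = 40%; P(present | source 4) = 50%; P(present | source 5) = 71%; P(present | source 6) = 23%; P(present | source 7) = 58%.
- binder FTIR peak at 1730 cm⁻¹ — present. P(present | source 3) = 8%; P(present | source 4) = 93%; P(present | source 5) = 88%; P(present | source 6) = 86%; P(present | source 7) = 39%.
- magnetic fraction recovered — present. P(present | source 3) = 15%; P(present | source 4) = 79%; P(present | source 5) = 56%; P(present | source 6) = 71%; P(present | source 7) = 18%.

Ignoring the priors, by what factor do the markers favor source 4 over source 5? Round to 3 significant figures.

3.11

The Bayes factor is the ratio of the joint likelihoods of the marker pattern under the two hypotheses.
  source 4: 0.89 × 0.50 × 0.93 × 0.79 = 0.32694
  source 5: 0.30 × 0.71 × 0.88 × 0.56 = 0.10497
Bayes factor = 0.32694 / 0.10497 ≈ 3.11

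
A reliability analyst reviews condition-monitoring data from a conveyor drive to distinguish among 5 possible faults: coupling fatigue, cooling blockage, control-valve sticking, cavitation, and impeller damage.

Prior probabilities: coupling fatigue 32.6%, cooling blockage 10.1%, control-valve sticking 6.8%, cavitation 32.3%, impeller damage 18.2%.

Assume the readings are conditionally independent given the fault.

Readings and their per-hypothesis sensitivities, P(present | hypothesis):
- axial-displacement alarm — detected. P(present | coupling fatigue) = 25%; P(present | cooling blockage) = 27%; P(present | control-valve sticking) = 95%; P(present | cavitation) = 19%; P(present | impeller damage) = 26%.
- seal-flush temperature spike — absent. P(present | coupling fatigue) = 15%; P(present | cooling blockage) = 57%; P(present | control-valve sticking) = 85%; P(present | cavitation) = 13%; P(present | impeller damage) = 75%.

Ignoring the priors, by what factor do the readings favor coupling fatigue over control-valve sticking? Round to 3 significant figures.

1.49

Take the product of per-reading likelihoods under each hypothesis (using 1 − P(present | H) for each absent reading), then divide.
  coupling fatigue: 0.25 × (1 − 0.15) = 0.2125
  control-valve sticking: 0.95 × (1 − 0.85) = 0.1425
Bayes factor = 0.2125 / 0.1425 ≈ 1.49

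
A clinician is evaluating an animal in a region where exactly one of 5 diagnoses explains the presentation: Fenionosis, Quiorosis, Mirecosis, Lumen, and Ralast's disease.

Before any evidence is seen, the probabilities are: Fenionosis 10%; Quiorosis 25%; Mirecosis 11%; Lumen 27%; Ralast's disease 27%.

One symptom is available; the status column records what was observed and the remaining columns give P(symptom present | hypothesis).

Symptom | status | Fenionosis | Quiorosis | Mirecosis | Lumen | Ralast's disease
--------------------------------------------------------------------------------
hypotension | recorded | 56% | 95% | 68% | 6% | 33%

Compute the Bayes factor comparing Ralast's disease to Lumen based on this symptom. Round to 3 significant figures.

5.50

The Bayes factor is the ratio of the two likelihoods.
  Ralast's disease: 0.33
  Lumen: 0.06
Bayes factor = 0.33 / 0.06 ≈ 5.50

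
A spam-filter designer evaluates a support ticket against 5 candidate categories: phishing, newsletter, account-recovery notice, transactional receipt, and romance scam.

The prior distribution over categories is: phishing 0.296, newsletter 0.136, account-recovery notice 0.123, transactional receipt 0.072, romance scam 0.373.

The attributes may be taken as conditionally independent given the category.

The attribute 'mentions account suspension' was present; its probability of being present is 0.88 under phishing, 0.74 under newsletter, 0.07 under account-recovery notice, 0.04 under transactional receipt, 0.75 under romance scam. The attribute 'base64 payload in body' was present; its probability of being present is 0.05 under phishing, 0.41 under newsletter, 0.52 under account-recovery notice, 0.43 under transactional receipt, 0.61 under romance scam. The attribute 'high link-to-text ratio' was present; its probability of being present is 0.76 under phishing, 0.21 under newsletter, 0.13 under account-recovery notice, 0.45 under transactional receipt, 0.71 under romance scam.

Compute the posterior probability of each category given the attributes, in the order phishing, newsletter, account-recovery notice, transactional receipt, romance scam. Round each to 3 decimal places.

By Bayes' rule with conditional independence, the unnormalized weight for each hypothesis is prior × ∏ likelihoods:
  phishing: 0.296 × 0.88 × 0.05 × 0.76 = 0.0098982
  newsletter: 0.136 × 0.74 × 0.41 × 0.21 = 0.0086651
  account-recovery notice: 0.123 × 0.07 × 0.52 × 0.13 = 0.00058204
  transactional receipt: 0.072 × 0.04 × 0.43 × 0.45 = 0.00055728
  romance scam: 0.373 × 0.75 × 0.61 × 0.71 = 0.12116
Marginal likelihood of the evidence = 0.14086.
P(phishing | evidence) = 0.0098982 / 0.14086 ≈ 0.070
P(newsletter | evidence) = 0.0086651 / 0.14086 ≈ 0.062
P(account-recovery notice | evidence) = 0.00058204 / 0.14086 ≈ 0.004
P(transactional receipt | evidence) = 0.00055728 / 0.14086 ≈ 0.004
P(romance scam | evidence) = 0.12116 / 0.14086 ≈ 0.860

0.070, 0.062, 0.004, 0.004, 0.860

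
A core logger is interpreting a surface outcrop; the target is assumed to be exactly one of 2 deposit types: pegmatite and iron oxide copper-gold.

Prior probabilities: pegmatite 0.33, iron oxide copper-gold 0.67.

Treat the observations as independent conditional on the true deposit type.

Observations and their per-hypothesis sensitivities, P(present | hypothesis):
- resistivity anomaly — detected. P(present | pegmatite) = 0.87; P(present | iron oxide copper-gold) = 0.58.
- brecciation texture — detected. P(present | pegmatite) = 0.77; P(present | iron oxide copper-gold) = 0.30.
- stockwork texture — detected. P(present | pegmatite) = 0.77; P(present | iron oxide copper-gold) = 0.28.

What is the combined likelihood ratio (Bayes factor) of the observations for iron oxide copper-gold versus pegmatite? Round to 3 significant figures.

0.0945

Take the product of per-observation likelihoods under each hypothesis, then divide.
  iron oxide copper-gold: 0.58 × 0.30 × 0.28 = 0.04872
  pegmatite: 0.87 × 0.77 × 0.77 = 0.51582
Bayes factor = 0.04872 / 0.51582 ≈ 0.0945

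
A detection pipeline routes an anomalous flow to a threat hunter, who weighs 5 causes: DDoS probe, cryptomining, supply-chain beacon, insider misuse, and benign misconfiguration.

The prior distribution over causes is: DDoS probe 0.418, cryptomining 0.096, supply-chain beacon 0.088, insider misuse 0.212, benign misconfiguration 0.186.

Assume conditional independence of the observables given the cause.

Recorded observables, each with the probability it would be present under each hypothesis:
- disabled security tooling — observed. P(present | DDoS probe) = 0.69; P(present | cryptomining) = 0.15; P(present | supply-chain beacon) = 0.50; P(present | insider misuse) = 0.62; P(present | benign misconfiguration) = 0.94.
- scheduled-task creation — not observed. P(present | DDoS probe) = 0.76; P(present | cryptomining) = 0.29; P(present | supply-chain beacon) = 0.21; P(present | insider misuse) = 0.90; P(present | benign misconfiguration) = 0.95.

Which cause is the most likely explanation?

DDoS probe

By Bayes' rule with conditional independence, the unnormalized weight for each hypothesis is prior × ∏ likelihoods (using 1 − P(present | H) for each absent observable):
  DDoS probe: 0.418 × 0.69 × (1 − 0.76) = 0.069221
  cryptomining: 0.096 × 0.15 × (1 − 0.29) = 0.010224
  supply-chain beacon: 0.088 × 0.50 × (1 − 0.21) = 0.03476
  insider misuse: 0.212 × 0.62 × (1 − 0.90) = 0.013144
  benign misconfiguration: 0.186 × 0.94 × (1 − 0.95) = 0.008742
The unnormalized weights sum to 0.13609.
P(DDoS probe | evidence) ≈ 0.069221 / 0.13609 ≈ 0.509
P(cryptomining | evidence) ≈ 0.010224 / 0.13609 ≈ 0.075
P(supply-chain beacon | evidence) ≈ 0.03476 / 0.13609 ≈ 0.255
P(insider misuse | evidence) ≈ 0.013144 / 0.13609 ≈ 0.097
P(benign misconfiguration | evidence) ≈ 0.008742 / 0.13609 ≈ 0.064
The largest is 0.509, so DDoS probe is most probable.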